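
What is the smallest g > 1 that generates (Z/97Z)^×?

φ(97) = 97 − 1 = 96 = 2^5 · 3.
Test candidates g = 2, 3, … against the prime factors q ∈ {2, 3} of φ(97): g is a generator iff g^(96/q) ≢ 1 for every such q.
g = 2: 2^48 ≡ 1 — hits 1, so not a primitive root.
g = 3: 3^48 ≡ 1 — hits 1, so not a primitive root.
g = 4: 4^48 ≡ 1 — hits 1, so not a primitive root.
g = 5: 5^48 ≡ 96; 5^32 ≡ 35 — none is 1, so 5 is a primitive root.
Hence the least primitive root of 97 is 5.

5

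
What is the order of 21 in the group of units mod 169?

52

Since 21 ∈ (Z/169Z)^×, its order divides φ(169) = φ(13^2) = 13·(13−1) = 156 = 2^2 · 3 · 13.
Divisors of 156: 1, 2, 3, 4, 6, 12, 13, 26, 39, 52, 78, 156.
Check 21^d mod 169 for each divisor in increasing order:
21^1 ≡ 21
21^2 ≡ 103
21^3 ≡ 135
21^4 ≡ 131
21^6 ≡ 142
21^12 ≡ 53
21^13 ≡ 99
21^26 ≡ 168
21^39 ≡ 70
21^52 ≡ 1
The smallest such exponent is 52, so the order of 21 is 52.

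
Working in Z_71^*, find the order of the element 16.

35

The order of 16 must divide φ(71) = 71 − 1 = 70 = 2 · 5 · 7.
Divisors of 70: 1, 2, 5, 7, 10, 14, 35, 70.
Check 16^d mod 71 for each divisor in increasing order:
16^1 ≡ 16
16^2 ≡ 43
16^5 ≡ 48
16^7 ≡ 5
16^10 ≡ 32
16^14 ≡ 25
16^35 ≡ 1
Therefore the multiplicative order of 16 modulo 71 is 35.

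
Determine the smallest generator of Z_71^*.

7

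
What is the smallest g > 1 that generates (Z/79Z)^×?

φ(79) = 79 − 1 = 78 = 2 · 3 · 13.
Test candidates g = 2, 3, … against the prime factors q ∈ {2, 3, 13} of φ(79): g is a generator iff g^(78/q) ≢ 1 for every such q.
g = 2: 2^39 ≡ 1 — hits 1, so not a primitive root.
g = 3: 3^39 ≡ 78; 3^26 ≡ 23; 3^6 ≡ 18 — none is 1, so 3 is a primitive root.
The smallest primitive root modulo 79 is 3.

3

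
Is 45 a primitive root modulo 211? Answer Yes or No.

No

φ(211) = 211 − 1 = 210 = 2 · 3 · 5 · 7.
It suffices to check that the order of 45 is not a proper divisor of 210: compute 45^(210/q) for q ∈ {2, 3, 5, 7}.
45^105 ≡ 1 (mod 211)  [q = 2: ≡ 1 ✗]
45^70 ≡ 14 (mod 211)  [q = 3: ≢ 1 ✓]
45^42 ≡ 188 (mod 211)  [q = 5: ≢ 1 ✓]
45^30 ≡ 171 (mod 211)  [q = 7: ≢ 1 ✓]
Since 45^105 ≡ 1, the order of 45 divides 105 < 210, so 45 is not a primitive root.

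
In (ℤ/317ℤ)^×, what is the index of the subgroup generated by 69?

1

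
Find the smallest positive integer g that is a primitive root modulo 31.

φ(31) = 31 − 1 = 30 = 2 · 3 · 5.
g is a primitive root iff g^(30/q) ≢ 1 (mod 31) for each prime q ∈ {2, 3, 5}.
g = 2: 2^15 ≡ 1 — hits 1, so not a primitive root.
g = 3: 3^15 ≡ 30; 3^10 ≡ 25; 3^6 ≡ 16 — none is 1, so 3 is a primitive root.
The smallest primitive root modulo 31 is 3.

3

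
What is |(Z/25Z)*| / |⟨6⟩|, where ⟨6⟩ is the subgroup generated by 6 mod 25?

The order of 6 must divide φ(25) = φ(5^2) = 5·(5−1) = 20 = 2^2 · 5.
Divisors of 20: 1, 2, 4, 5, 10, 20.
Compute 6^d (mod 25) for the divisors d until we hit 1:
6^1 ≡ 6
6^2 ≡ 11
6^4 ≡ 21
6^5 ≡ 1
Thus |⟨6⟩| = ord(6) = 5.
The index is φ(25) / ord(6) = 20 / 5 = 4.

4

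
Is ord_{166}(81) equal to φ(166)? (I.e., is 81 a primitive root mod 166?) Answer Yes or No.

No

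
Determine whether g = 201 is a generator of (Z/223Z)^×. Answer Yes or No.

No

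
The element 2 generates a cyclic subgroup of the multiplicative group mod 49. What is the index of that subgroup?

ord(2) | φ(49) = φ(7^2) = 7·(7−1) = 42 = 2 · 3 · 7.
Divisors of 42: 1, 2, 3, 6, 7, 14, 21, 42.
Compute 2^d (mod 49) for the divisors d until we hit 1:
2^1 ≡ 2 (mod 49)
2^2 ≡ 4 (mod 49)
2^3 ≡ 8 (mod 49)
2^6 ≡ 15 (mod 49)
2^7 ≡ 30 (mod 49)
2^14 ≡ 18 (mod 49)
2^21 ≡ 1 (mod 49) ✓
The order of 2 is 21, so the subgroup it generates has 21 elements.
The index is φ(49) / ord(2) = 42 / 21 = 2.

2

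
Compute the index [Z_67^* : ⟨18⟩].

1

The order of 18 must divide φ(67) = 67 − 1 = 66 = 2 · 3 · 11.
Divisors of 66: 1, 2, 3, 6, 11, 22, 33, 66.
Check 18^d mod 67 for each divisor in increasing order:
18^1 ≡ 18
18^2 ≡ 56
18^3 ≡ 3
18^6 ≡ 9
18^11 ≡ 38
18^22 ≡ 37
18^33 ≡ 66
18^66 ≡ 1
Thus |⟨18⟩| = ord(18) = 66.
The index is φ(67) / ord(18) = 66 / 66 = 1.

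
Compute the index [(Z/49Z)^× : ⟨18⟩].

14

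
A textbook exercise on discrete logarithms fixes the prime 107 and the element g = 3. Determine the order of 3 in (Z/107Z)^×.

53

By Lagrange's theorem, ord_107(3) divides φ(107) = 107 − 1 = 106 = 2 · 53.
Divisors of 106: 1, 2, 53, 106.
Compute 3^d (mod 107) for the divisors d until we hit 1:
3^1 ≡ 3 (mod 107)
3^2 ≡ 9 (mod 107)
3^53 ≡ 1 (mod 107) ✓
So ord_107(3) = 53.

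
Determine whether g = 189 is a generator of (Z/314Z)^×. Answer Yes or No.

No

φ(314) = φ(2)·φ(157) = 1·156 = 156 = 2^2 · 3 · 13.
An element g generates (Z/314Z)^× iff g^(156/q) ≢ 1 (mod 314) for each prime q ∈ {2, 3, 13}.
189^78 ≡ 313 (mod 314)  [q = 2: ≢ 1 ✓]
189^52 ≡ 1 (mod 314)  [q = 3: ≡ 1 ✗]
189^12 ≡ 99 (mod 314)  [q = 13: ≢ 1 ✓]
Since 189^52 ≡ 1, the order of 189 divides 52 < 156, so 189 is not a primitive root.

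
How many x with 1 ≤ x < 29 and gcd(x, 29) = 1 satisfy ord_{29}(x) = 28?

12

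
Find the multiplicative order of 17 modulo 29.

By Lagrange's theorem, ord_29(17) divides φ(29) = 29 − 1 = 28 = 2^2 · 7.
Divisors of 28: 1, 2, 4, 7, 14, 28.
Test each divisor d:
17^1 ≡ 17
17^2 ≡ 28
17^4 ≡ 1
The smallest such exponent is 4, so the order of 17 is 4.

4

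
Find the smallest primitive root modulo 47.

φ(47) = 47 − 1 = 46 = 2 · 23.
g is a primitive root iff g^(46/q) ≢ 1 (mod 47) for each prime q ∈ {2, 23}.
g = 2: 2^23 ≡ 1 — hits 1, so not a primitive root.
g = 3: 3^23 ≡ 1 — hits 1, so not a primitive root.
g = 4: 4^23 ≡ 1 — hits 1, so not a primitive root.
g = 5: 5^23 ≡ 46; 5^2 ≡ 25 — none is 1, so 5 is a primitive root.
The smallest primitive root modulo 47 is 5.

5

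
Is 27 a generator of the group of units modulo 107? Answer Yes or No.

No

φ(107) = 107 − 1 = 106 = 2 · 53.
27 is a primitive root mod 107 iff 27^(φ(107)/q) ≢ 1 for every prime q | φ(107), i.e. q ∈ {2, 53}.
27^53 ≡ 1 (mod 107)  [q = 2: ≡ 1 ✗]
27^2 ≡ 87 (mod 107)  [q = 53: ≢ 1 ✓]
Since 27^53 ≡ 1, the order of 27 divides 53 < 106, so 27 is not a primitive root.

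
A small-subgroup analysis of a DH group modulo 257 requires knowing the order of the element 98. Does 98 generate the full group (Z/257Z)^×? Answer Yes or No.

No

φ(257) = 257 − 1 = 256 = 2^8.
98 is a primitive root mod 257 iff 98^(φ(257)/q) ≢ 1 for every prime q | φ(257), i.e. q ∈ {2}.
98^128 ≡ 1 (mod 257)  [q = 2: ≡ 1 ✗]
Since 98^128 ≡ 1, the order of 98 divides 128 < 256, so 98 is not a primitive root.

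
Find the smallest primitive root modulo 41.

φ(41) = 41 − 1 = 40 = 2^3 · 5.
g is a primitive root iff g^(40/q) ≢ 1 (mod 41) for each prime q ∈ {2, 5}.
g = 2: 2^20 ≡ 1 — hits 1, so not a primitive root.
g = 3: 3^20 ≡ 40; 3^8 ≡ 1 — hits 1, so not a primitive root.
g = 4: 4^20 ≡ 1 — hits 1, so not a primitive root.
g = 5: 5^20 ≡ 1 — hits 1, so not a primitive root.
g = 6: 6^20 ≡ 40; 6^8 ≡ 10 — none is 1, so 6 is a primitive root.
The smallest primitive root modulo 41 is 6.

6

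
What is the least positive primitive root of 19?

2

φ(19) = 19 − 1 = 18 = 2 · 3^2.
Test candidates g = 2, 3, … against the prime factors q ∈ {2, 3} of φ(19): g is a generator iff g^(18/q) ≢ 1 for every such q.
g = 2: 2^9 ≡ 18; 2^6 ≡ 7 — none is 1, so 2 is a primitive root.
Hence the least primitive root of 19 is 2.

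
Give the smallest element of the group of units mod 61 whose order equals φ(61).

φ(61) = 61 − 1 = 60 = 2^2 · 3 · 5.
Test candidates g = 2, 3, … against the prime factors q ∈ {2, 3, 5} of φ(61): g is a generator iff g^(60/q) ≢ 1 for every such q.
g = 2: 2^30 ≡ 60; 2^20 ≡ 47; 2^12 ≡ 9 — none is 1, so 2 is a primitive root.
Hence the least primitive root of 61 is 2.

2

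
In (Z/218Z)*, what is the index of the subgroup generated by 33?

Since 33 ∈ (Z/218Z)^×, its order divides φ(218) = φ(2)·φ(109) = 1·108 = 108 = 2^2 · 3^3.
Divisors of 108: 1, 2, 3, 4, 6, 9, 12, 18, 27, 36, 54, 108.
Check 33^d mod 218 for each divisor in increasing order:
33^1 ≡ 33
33^2 ≡ 217
33^3 ≡ 185
33^4 ≡ 1
So ord_218(33) = 4, hence |⟨33⟩| = 4.
[(Z/218Z)^× : ⟨33⟩] = 108/4 = 27.

27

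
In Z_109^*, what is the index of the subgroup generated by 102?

2

The order of 102 must divide φ(109) = 109 − 1 = 108 = 2^2 · 3^3.
Divisors of 108: 1, 2, 3, 4, 6, 9, 12, 18, 27, 36, 54, 108.
Test each divisor d:
102^1 ≡ 102 (mod 109)
102^2 ≡ 49 (mod 109)
102^3 ≡ 93 (mod 109)
102^4 ≡ 3 (mod 109)
102^6 ≡ 38 (mod 109)
102^9 ≡ 46 (mod 109)
102^12 ≡ 27 (mod 109)
102^18 ≡ 45 (mod 109)
102^27 ≡ 108 (mod 109)
102^36 ≡ 63 (mod 109)
102^54 ≡ 1 (mod 109) ✓
So ord_109(102) = 54, hence |⟨102⟩| = 54.
Index = |(Z/109Z)^×| / |⟨102⟩| = 108 / 54 = 2.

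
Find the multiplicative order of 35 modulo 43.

7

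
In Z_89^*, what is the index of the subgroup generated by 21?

2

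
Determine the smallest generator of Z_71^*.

φ(71) = 71 − 1 = 70 = 2 · 5 · 7.
g is a primitive root iff g^(70/q) ≢ 1 (mod 71) for each prime q ∈ {2, 5, 7}.
g = 2: 2^35 ≡ 1 — hits 1, so not a primitive root.
g = 3: 3^35 ≡ 1 — hits 1, so not a primitive root.
g = 4: 4^35 ≡ 1 — hits 1, so not a primitive root.
g = 5: 5^35 ≡ 1 — hits 1, so not a primitive root.
g = 6: 6^35 ≡ 1 — hits 1, so not a primitive root.
g = 7: 7^35 ≡ 70; 7^14 ≡ 54; 7^10 ≡ 45 — none is 1, so 7 is a primitive root.
So 7 is the smallest generator of (Z/71Z)^×.

7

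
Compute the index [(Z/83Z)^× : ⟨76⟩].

1

Since 76 ∈ (Z/83Z)^×, its order divides φ(83) = 83 − 1 = 82 = 2 · 41.
Divisors of 82: 1, 2, 41, 82.
Evaluate successive powers at the divisors of 82:
76^1 ≡ 76 (mod 83)
76^2 ≡ 49 (mod 83)
76^41 ≡ 82 (mod 83)
76^82 ≡ 1 (mod 83) ✓
The order of 76 is 82, so the subgroup it generates has 82 elements.
The index is φ(83) / ord(76) = 82 / 82 = 1.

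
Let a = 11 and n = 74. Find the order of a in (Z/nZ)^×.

6

By Lagrange's theorem, ord_74(11) divides φ(74) = φ(2)·φ(37) = 1·36 = 36 = 2^2 · 3^2.
Divisors of 36: 1, 2, 3, 4, 6, 9, 12, 18, 36.
Compute 11^d (mod 74) for the divisors d until we hit 1:
11^1 ≡ 11 (mod 74)
11^2 ≡ 47 (mod 74)
11^3 ≡ 73 (mod 74)
11^4 ≡ 63 (mod 74)
11^6 ≡ 1 (mod 74) ✓
So ord_74(11) = 6.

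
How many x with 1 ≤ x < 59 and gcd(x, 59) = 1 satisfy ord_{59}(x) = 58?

28

φ(59) = 59 − 1 = 58 = 2 · 29.
(Z/59Z)^× is cyclic (|G| = 58); a cyclic group of order m has exactly φ(d) elements of each order d | m, and none otherwise.
58 = 2 · 29 divides 58, and φ(58) = 28.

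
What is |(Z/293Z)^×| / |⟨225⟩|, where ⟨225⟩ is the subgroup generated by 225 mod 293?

The order of 225 must divide φ(293) = 293 − 1 = 292 = 2^2 · 73.
Divisors of 292: 1, 2, 4, 73, 146, 292.
Test each divisor d:
225^1 ≡ 225 (mod 293)
225^2 ≡ 229 (mod 293)
225^4 ≡ 287 (mod 293)
225^73 ≡ 1 (mod 293) ✓
Thus |⟨225⟩| = ord(225) = 73.
Index = |(Z/293Z)^×| / |⟨225⟩| = 292 / 73 = 4.

4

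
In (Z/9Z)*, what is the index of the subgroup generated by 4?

2

Since 4 ∈ (Z/9Z)^×, its order divides φ(9) = φ(3^2) = 3·(3−1) = 6 = 2 · 3.
Divisors of 6: 1, 2, 3, 6.
Compute 4^d (mod 9) for the divisors d until we hit 1:
4^1 ≡ 4
4^2 ≡ 7
4^3 ≡ 1
So ord_9(4) = 3, hence |⟨4⟩| = 3.
Index = |(Z/9Z)^×| / |⟨4⟩| = 6 / 3 = 2.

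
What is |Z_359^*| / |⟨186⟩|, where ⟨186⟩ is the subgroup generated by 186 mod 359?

Since 186 ∈ (Z/359Z)^×, its order divides φ(359) = 359 − 1 = 358 = 2 · 179.
Divisors of 358: 1, 2, 179, 358.
Compute 186^d (mod 359) for the divisors d until we hit 1:
186^1 ≡ 186 (mod 359)
186^2 ≡ 132 (mod 359)
186^179 ≡ 358 (mod 359)
186^358 ≡ 1 (mod 359) ✓
So ord_359(186) = 358, hence |⟨186⟩| = 358.
[(Z/359Z)^× : ⟨186⟩] = 358/358 = 1.

1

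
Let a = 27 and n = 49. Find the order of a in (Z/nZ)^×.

14

ord(27) | φ(49) = φ(7^2) = 7·(7−1) = 42 = 2 · 3 · 7.
Divisors of 42: 1, 2, 3, 6, 7, 14, 21, 42.
Evaluate successive powers at the divisors of 42:
27^1 ≡ 27 (mod 49)
27^2 ≡ 43 (mod 49)
27^3 ≡ 34 (mod 49)
27^6 ≡ 29 (mod 49)
27^7 ≡ 48 (mod 49)
27^14 ≡ 1 (mod 49) ✓
So ord_49(27) = 14.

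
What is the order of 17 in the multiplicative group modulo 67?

33

The order of 17 must divide φ(67) = 67 − 1 = 66 = 2 · 3 · 11.
Divisors of 66: 1, 2, 3, 6, 11, 22, 33, 66.
Test each divisor d:
17^1 ≡ 17 (mod 67)
17^2 ≡ 21 (mod 67)
17^3 ≡ 22 (mod 67)
17^6 ≡ 15 (mod 67)
17^11 ≡ 29 (mod 67)
17^22 ≡ 37 (mod 67)
17^33 ≡ 1 (mod 67) ✓
Therefore the multiplicative order of 17 modulo 67 is 33.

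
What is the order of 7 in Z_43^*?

The order of 7 must divide φ(43) = 43 − 1 = 42 = 2 · 3 · 7.
Divisors of 42: 1, 2, 3, 6, 7, 14, 21, 42.
Compute 7^d (mod 43) for the divisors d until we hit 1:
7^1 ≡ 7 (mod 43)
7^2 ≡ 6 (mod 43)
7^3 ≡ 42 (mod 43)
7^6 ≡ 1 (mod 43) ✓
So ord_43(7) = 6.

6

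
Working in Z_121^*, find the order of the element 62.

110

The order of 62 must divide φ(121) = φ(11^2) = 11·(11−1) = 110 = 2 · 5 · 11.
Divisors of 110: 1, 2, 5, 10, 11, 22, 55, 110.
Check 62^d mod 121 for each divisor in increasing order:
62^1 ≡ 62 (mod 121)
62^2 ≡ 93 (mod 121)
62^5 ≡ 87 (mod 121)
62^10 ≡ 67 (mod 121)
62^11 ≡ 40 (mod 121)
62^22 ≡ 27 (mod 121)
62^55 ≡ 120 (mod 121)
62^110 ≡ 1 (mod 121) ✓
The smallest such exponent is 110, so the order of 62 is 110.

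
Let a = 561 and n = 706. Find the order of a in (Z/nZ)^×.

By Lagrange's theorem, ord_706(561) divides φ(706) = φ(2)·φ(353) = 1·352 = 352 = 2^5 · 11.
Divisors of 352: 1, 2, 4, 8, 11, 16, 22, 32, 44, 88, 176, 352.
Check 561^d mod 706 for each divisor in increasing order:
561^1 ≡ 561
561^2 ≡ 551
561^4 ≡ 21
561^8 ≡ 441
561^11 ≡ 647
561^16 ≡ 331
561^22 ≡ 657
561^32 ≡ 131
561^44 ≡ 283
561^88 ≡ 311
561^176 ≡ 705
561^352 ≡ 1
Hence ord(561) = 352.

352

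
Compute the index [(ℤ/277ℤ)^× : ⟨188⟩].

4

Since 188 ∈ (Z/277Z)^×, its order divides φ(277) = 277 − 1 = 276 = 2^2 · 3 · 23.
Divisors of 276: 1, 2, 3, 4, 6, 12, 23, 46, 69, 92, 138, 276.
Test each divisor d:
188^1 ≡ 188 (mod 277)
188^2 ≡ 165 (mod 277)
188^3 ≡ 273 (mod 277)
188^4 ≡ 79 (mod 277)
188^6 ≡ 16 (mod 277)
188^12 ≡ 256 (mod 277)
188^23 ≡ 160 (mod 277)
188^46 ≡ 116 (mod 277)
188^69 ≡ 1 (mod 277) ✓
The order of 188 is 69, so the subgroup it generates has 69 elements.
[(Z/277Z)^× : ⟨188⟩] = 276/69 = 4.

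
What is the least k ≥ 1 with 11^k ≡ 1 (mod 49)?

21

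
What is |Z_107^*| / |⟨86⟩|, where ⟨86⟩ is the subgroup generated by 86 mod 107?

2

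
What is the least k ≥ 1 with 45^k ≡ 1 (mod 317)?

ord(45) | φ(317) = 317 − 1 = 316 = 2^2 · 79.
Divisors of 316: 1, 2, 4, 79, 158, 316.
Test each divisor d:
45^1 ≡ 45 (mod 317)
45^2 ≡ 123 (mod 317)
45^4 ≡ 230 (mod 317)
45^79 ≡ 203 (mod 317)
45^158 ≡ 316 (mod 317)
45^316 ≡ 1 (mod 317) ✓
So ord_317(45) = 316.

316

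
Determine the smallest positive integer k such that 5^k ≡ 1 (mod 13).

4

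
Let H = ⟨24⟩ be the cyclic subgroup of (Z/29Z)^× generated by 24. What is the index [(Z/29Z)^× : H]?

4

By Lagrange's theorem, ord_29(24) divides φ(29) = 29 − 1 = 28 = 2^2 · 7.
Divisors of 28: 1, 2, 4, 7, 14, 28.
Compute 24^d (mod 29) for the divisors d until we hit 1:
24^1 ≡ 24 (mod 29)
24^2 ≡ 25 (mod 29)
24^4 ≡ 16 (mod 29)
24^7 ≡ 1 (mod 29) ✓
The order of 24 is 7, so the subgroup it generates has 7 elements.
The index is φ(29) / ord(24) = 28 / 7 = 4.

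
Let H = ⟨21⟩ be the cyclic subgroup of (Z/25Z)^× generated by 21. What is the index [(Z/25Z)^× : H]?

4

ord(21) | φ(25) = φ(5^2) = 5·(5−1) = 20 = 2^2 · 5.
Divisors of 20: 1, 2, 4, 5, 10, 20.
Test each divisor d:
21^1 ≡ 21 (mod 25)
21^2 ≡ 16 (mod 25)
21^4 ≡ 6 (mod 25)
21^5 ≡ 1 (mod 25) ✓
Thus |⟨21⟩| = ord(21) = 5.
[(Z/25Z)^× : ⟨21⟩] = 20/5 = 4.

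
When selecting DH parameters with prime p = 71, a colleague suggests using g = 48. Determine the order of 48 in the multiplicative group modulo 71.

By Lagrange's theorem, ord_71(48) divides φ(71) = 71 − 1 = 70 = 2 · 5 · 7.
Divisors of 70: 1, 2, 5, 7, 10, 14, 35, 70.
Compute 48^d (mod 71) for the divisors d until we hit 1:
48^1 ≡ 48
48^2 ≡ 32
48^5 ≡ 20
48^7 ≡ 1
So ord_71(48) = 7.

7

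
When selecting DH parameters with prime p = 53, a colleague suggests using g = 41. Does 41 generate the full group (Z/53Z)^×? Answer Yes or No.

Yes

φ(53) = 53 − 1 = 52 = 2^2 · 13.
41 is a primitive root mod 53 iff 41^(φ(53)/q) ≢ 1 for every prime q | φ(53), i.e. q ∈ {2, 13}.
41^26 ≡ 52 (mod 53)  [q = 2: ≢ 1 ✓]
41^4 ≡ 13 (mod 53)  [q = 13: ≢ 1 ✓]
None equal 1, so ord_53(41) = 52: 41 is a primitive root.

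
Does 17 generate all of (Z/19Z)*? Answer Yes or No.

φ(19) = 19 − 1 = 18 = 2 · 3^2.
An element g generates (Z/19Z)^× iff g^(18/q) ≢ 1 (mod 19) for each prime q ∈ {2, 3}.
17^9 ≡ 1 (mod 19)  [q = 2: ≡ 1 ✗]
17^6 ≡ 7 (mod 19)  [q = 3: ≢ 1 ✓]
17^9 ≡ 1 shows ord(17) | 9, strictly less than φ(19); not a primitive root.

No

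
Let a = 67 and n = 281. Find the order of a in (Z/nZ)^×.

40

Since 67 ∈ (Z/281Z)^×, its order divides φ(281) = 281 − 1 = 280 = 2^3 · 5 · 7.
Divisors of 280: 1, 2, 4, 5, 7, 8, 10, 14, 20, 28, 35, 40, 56, 70, 140, 280.
Evaluate successive powers at the divisors of 280:
67^1 ≡ 67 (mod 281)
67^2 ≡ 274 (mod 281)
67^4 ≡ 49 (mod 281)
67^5 ≡ 192 (mod 281)
67^7 ≡ 61 (mod 281)
67^8 ≡ 153 (mod 281)
67^10 ≡ 53 (mod 281)
67^14 ≡ 68 (mod 281)
67^20 ≡ 280 (mod 281)
67^28 ≡ 128 (mod 281)
67^35 ≡ 221 (mod 281)
67^40 ≡ 1 (mod 281) ✓
So ord_281(67) = 40.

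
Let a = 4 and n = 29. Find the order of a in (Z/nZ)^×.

14

The order of 4 must divide φ(29) = 29 − 1 = 28 = 2^2 · 7.
Divisors of 28: 1, 2, 4, 7, 14, 28.
Compute 4^d (mod 29) for the divisors d until we hit 1:
4^1 ≡ 4 (mod 29)
4^2 ≡ 16 (mod 29)
4^4 ≡ 24 (mod 29)
4^7 ≡ 28 (mod 29)
4^14 ≡ 1 (mod 29) ✓
The smallest such exponent is 14, so the order of 4 is 14.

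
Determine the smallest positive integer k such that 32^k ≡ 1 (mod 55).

4

The order of 32 must divide φ(55) = φ(5·11) = (5−1)·(11−1) = 4·10 = 40 = 2^3 · 5.
Divisors of 40: 1, 2, 4, 5, 8, 10, 20, 40.
Compute 32^d (mod 55) for the divisors d until we hit 1:
32^1 ≡ 32 (mod 55)
32^2 ≡ 34 (mod 55)
32^4 ≡ 1 (mod 55) ✓
Hence ord(32) = 4.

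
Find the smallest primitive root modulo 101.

φ(101) = 101 − 1 = 100 = 2^2 · 5^2.
Test candidates g = 2, 3, … against the prime factors q ∈ {2, 5} of φ(101): g is a generator iff g^(100/q) ≢ 1 for every such q.
g = 2: 2^50 ≡ 100; 2^20 ≡ 95 — none is 1, so 2 is a primitive root.
So 2 is the smallest generator of (Z/101Z)^×.

2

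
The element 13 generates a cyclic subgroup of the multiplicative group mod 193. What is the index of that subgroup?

3

ord(13) | φ(193) = 193 − 1 = 192 = 2^6 · 3.
Divisors of 192: 1, 2, 3, 4, 6, 8, 12, 16, 24, 32, 48, 64, 96, 192.
Check 13^d mod 193 for each divisor in increasing order:
13^1 ≡ 13 (mod 193)
13^2 ≡ 169 (mod 193)
13^3 ≡ 74 (mod 193)
13^4 ≡ 190 (mod 193)
13^6 ≡ 72 (mod 193)
13^8 ≡ 9 (mod 193)
13^12 ≡ 166 (mod 193)
13^16 ≡ 81 (mod 193)
13^24 ≡ 150 (mod 193)
13^32 ≡ 192 (mod 193)
13^48 ≡ 112 (mod 193)
13^64 ≡ 1 (mod 193) ✓
Thus |⟨13⟩| = ord(13) = 64.
The index is φ(193) / ord(13) = 192 / 64 = 3.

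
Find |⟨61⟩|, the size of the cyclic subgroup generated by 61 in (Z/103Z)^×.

By Lagrange's theorem, ord_103(61) divides φ(103) = 103 − 1 = 102 = 2 · 3 · 17.
Divisors of 102: 1, 2, 3, 6, 17, 34, 51, 102.
Check 61^d mod 103 for each divisor in increasing order:
61^1 ≡ 61
61^2 ≡ 13
61^3 ≡ 72
61^6 ≡ 34
61^17 ≡ 1
So ord_103(61) = 17.

17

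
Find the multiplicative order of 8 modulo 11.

The order of 8 must divide φ(11) = 11 − 1 = 10 = 2 · 5.
Divisors of 10: 1, 2, 5, 10.
Check 8^d mod 11 for each divisor in increasing order:
8^1 ≡ 8 (mod 11)
8^2 ≡ 9 (mod 11)
8^5 ≡ 10 (mod 11)
8^10 ≡ 1 (mod 11) ✓
Hence ord(8) = 10.

10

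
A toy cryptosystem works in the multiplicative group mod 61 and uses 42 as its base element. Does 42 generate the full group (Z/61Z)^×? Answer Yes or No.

No

φ(61) = 61 − 1 = 60 = 2^2 · 3 · 5.
An element g generates (Z/61Z)^× iff g^(60/q) ≢ 1 (mod 61) for each prime q ∈ {2, 3, 5}.
42^30 ≡ 1 (mod 61)  [q = 2: ≡ 1 ✗]
42^20 ≡ 13 (mod 61)  [q = 3: ≢ 1 ✓]
42^12 ≡ 9 (mod 61)  [q = 5: ≢ 1 ✓]
42^30 ≡ 1 shows ord(42) | 30, strictly less than φ(61); not a primitive root.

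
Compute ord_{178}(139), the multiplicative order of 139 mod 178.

22

Since 139 ∈ (Z/178Z)^×, its order divides φ(178) = φ(2)·φ(89) = 1·88 = 88 = 2^3 · 11.
Divisors of 88: 1, 2, 4, 8, 11, 22, 44, 88.
Evaluate successive powers at the divisors of 88:
139^1 ≡ 139
139^2 ≡ 97
139^4 ≡ 153
139^8 ≡ 91
139^11 ≡ 177
139^22 ≡ 1
The smallest such exponent is 22, so the order of 139 is 22.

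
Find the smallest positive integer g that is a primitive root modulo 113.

φ(113) = 113 − 1 = 112 = 2^4 · 7.
Test candidates g = 2, 3, … against the prime factors q ∈ {2, 7} of φ(113): g is a generator iff g^(112/q) ≢ 1 for every such q.
g = 2: 2^56 ≡ 1 — hits 1, so not a primitive root.
g = 3: 3^56 ≡ 112; 3^16 ≡ 49 — none is 1, so 3 is a primitive root.
So 3 is the smallest generator of (Z/113Z)^×.

3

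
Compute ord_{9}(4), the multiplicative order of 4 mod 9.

3

ord(4) | φ(9) = φ(3^2) = 3·(3−1) = 6 = 2 · 3.
Divisors of 6: 1, 2, 3, 6.
Test each divisor d:
4^1 ≡ 4 (mod 9)
4^2 ≡ 7 (mod 9)
4^3 ≡ 1 (mod 9) ✓
The smallest such exponent is 3, so the order of 4 is 3.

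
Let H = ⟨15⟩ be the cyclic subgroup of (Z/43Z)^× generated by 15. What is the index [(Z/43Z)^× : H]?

2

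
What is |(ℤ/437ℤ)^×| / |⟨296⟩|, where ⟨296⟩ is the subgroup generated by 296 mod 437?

ord(296) | φ(437) = φ(19·23) = (19−1)·(23−1) = 18·22 = 396 = 2^2 · 3^2 · 11.
Divisors of 396: 1, 2, 3, 4, 6, 9, 11, 12, 18, 22, 33, 36, 44, 66, 99, 132, 198, 396.
Evaluate successive powers at the divisors of 396:
296^1 ≡ 296 (mod 437)
296^2 ≡ 216 (mod 437)
296^3 ≡ 134 (mod 437)
296^4 ≡ 334 (mod 437)
296^6 ≡ 39 (mod 437)
296^9 ≡ 419 (mod 437)
296^11 ≡ 45 (mod 437)
296^12 ≡ 210 (mod 437)
296^18 ≡ 324 (mod 437)
296^22 ≡ 277 (mod 437)
296^33 ≡ 229 (mod 437)
296^36 ≡ 96 (mod 437)
296^44 ≡ 254 (mod 437)
296^66 ≡ 1 (mod 437) ✓
Thus |⟨296⟩| = ord(296) = 66.
The index is φ(437) / ord(296) = 396 / 66 = 6.

6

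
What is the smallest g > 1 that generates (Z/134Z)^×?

φ(134) = φ(2)·φ(67) = 1·66 = 66 = 2 · 3 · 11.
Test candidates g = 2, 3, … against the prime factors q ∈ {2, 3, 11} of φ(134): g is a generator iff g^(66/q) ≢ 1 for every such q.
g = 2: gcd(2, 134) = 2 > 1, not a unit — skip.
g = 3: 3^33 ≡ 133; 3^22 ≡ 1 — hits 1, so not a primitive root.
g = 4: gcd(4, 134) = 2 > 1, not a unit — skip.
g = 5: 5^33 ≡ 133; 5^22 ≡ 1 — hits 1, so not a primitive root.
g = 6: gcd(6, 134) = 2 > 1, not a unit — skip.
g = 7: 7^33 ≡ 133; 7^22 ≡ 29; 7^6 ≡ 131 — none is 1, so 7 is a primitive root.
So 7 is the smallest generator of (Z/134Z)^×.

7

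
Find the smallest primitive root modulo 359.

7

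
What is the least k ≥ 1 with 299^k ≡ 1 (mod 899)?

210

Since 299 ∈ (Z/899Z)^×, its order divides φ(899) = φ(29·31) = (29−1)·(31−1) = 28·30 = 840 = 2^3 · 3 · 5 · 7.
Divisors of 840: 1, 2, 3, 4, 5, 6, 7, 8, 10, 12, 14, 15, 20, 21, 24, 28, 30, 35, 40, 42, 56, 60, 70, 84, 105, 120, 140, 168, 210, 280, 420, 840.
Check 299^d mod 899 for each divisor in increasing order:
299^1 ≡ 299
299^2 ≡ 400
299^3 ≡ 33
299^4 ≡ 877
299^5 ≡ 614
299^6 ≡ 190
299^7 ≡ 173
299^8 ≡ 484
299^10 ≡ 315
299^12 ≡ 140
299^14 ≡ 262
299^15 ≡ 125
299^20 ≡ 335
299^21 ≡ 376
299^24 ≡ 721
299^28 ≡ 320
299^30 ≡ 342
299^35 ≡ 521
299^40 ≡ 749
299^42 ≡ 233
299^56 ≡ 813
299^60 ≡ 94
299^70 ≡ 842
299^84 ≡ 349
299^105 ≡ 869
299^120 ≡ 745
299^140 ≡ 552
299^168 ≡ 436
299^210 ≡ 1
So ord_899(299) = 210.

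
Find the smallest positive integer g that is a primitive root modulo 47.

φ(47) = 47 − 1 = 46 = 2 · 23.
Test candidates g = 2, 3, … against the prime factors q ∈ {2, 23} of φ(47): g is a generator iff g^(46/q) ≢ 1 for every such q.
g = 2: 2^23 ≡ 1 — hits 1, so not a primitive root.
g = 3: 3^23 ≡ 1 — hits 1, so not a primitive root.
g = 4: 4^23 ≡ 1 — hits 1, so not a primitive root.
g = 5: 5^23 ≡ 46; 5^2 ≡ 25 — none is 1, so 5 is a primitive root.
The smallest primitive root modulo 47 is 5.

5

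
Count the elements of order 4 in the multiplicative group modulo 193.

2

φ(193) = 193 − 1 = 192 = 2^6 · 3.
In a cyclic group of order 192, there are φ(d) elements of order d for each divisor d of 192, and zero for non-divisors.
4 = 2^2 divides 192, and φ(4) = 2.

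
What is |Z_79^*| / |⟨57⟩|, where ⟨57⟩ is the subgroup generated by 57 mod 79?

By Lagrange's theorem, ord_79(57) divides φ(79) = 79 − 1 = 78 = 2 · 3 · 13.
Divisors of 78: 1, 2, 3, 6, 13, 26, 39, 78.
Evaluate successive powers at the divisors of 78:
57^1 ≡ 57 (mod 79)
57^2 ≡ 10 (mod 79)
57^3 ≡ 17 (mod 79)
57^6 ≡ 52 (mod 79)
57^13 ≡ 78 (mod 79)
57^26 ≡ 1 (mod 79) ✓
Thus |⟨57⟩| = ord(57) = 26.
Index = |(Z/79Z)^×| / |⟨57⟩| = 78 / 26 = 3.

3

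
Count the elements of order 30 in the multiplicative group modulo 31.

8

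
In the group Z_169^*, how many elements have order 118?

φ(169) = φ(13^2) = 13·(13−1) = 156 = 2^2 · 3 · 13.
Since (Z/169Z)^× is cyclic of order 156, the number of elements of order d is φ(d) when d | 156 and 0 otherwise.
Here 156 is not a multiple of 118, so there are no elements of order 118.

0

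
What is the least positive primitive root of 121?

φ(121) = φ(11^2) = 11·(11−1) = 110 = 2 · 5 · 11.
Test candidates g = 2, 3, … against the prime factors q ∈ {2, 5, 11} of φ(121): g is a generator iff g^(110/q) ≢ 1 for every such q.
g = 2: 2^55 ≡ 120; 2^22 ≡ 81; 2^10 ≡ 56 — none is 1, so 2 is a primitive root.
So 2 is the smallest generator of (Z/121Z)^×.

2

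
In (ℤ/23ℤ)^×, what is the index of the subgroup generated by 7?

1

By Lagrange's theorem, ord_23(7) divides φ(23) = 23 − 1 = 22 = 2 · 11.
Divisors of 22: 1, 2, 11, 22.
Evaluate successive powers at the divisors of 22:
7^1 ≡ 7 (mod 23)
7^2 ≡ 3 (mod 23)
7^11 ≡ 22 (mod 23)
7^22 ≡ 1 (mod 23) ✓
The order of 7 is 22, so the subgroup it generates has 22 elements.
The index is φ(23) / ord(7) = 22 / 22 = 1.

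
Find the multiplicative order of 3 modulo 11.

5

By Lagrange's theorem, ord_11(3) divides φ(11) = 11 − 1 = 10 = 2 · 5.
Divisors of 10: 1, 2, 5, 10.
Test each divisor d:
3^1 ≡ 3 (mod 11)
3^2 ≡ 9 (mod 11)
3^5 ≡ 1 (mod 11) ✓
The smallest such exponent is 5, so the order of 3 is 5.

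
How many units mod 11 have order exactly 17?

0

φ(11) = 11 − 1 = 10 = 2 · 5.
Since (Z/11Z)^× is cyclic of order 10, the number of elements of order d is φ(d) when d | 10 and 0 otherwise.
Since 17 ∤ 10, the count is 0.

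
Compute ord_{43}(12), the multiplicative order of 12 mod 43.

By Lagrange's theorem, ord_43(12) divides φ(43) = 43 − 1 = 42 = 2 · 3 · 7.
Divisors of 42: 1, 2, 3, 6, 7, 14, 21, 42.
Test each divisor d:
12^1 ≡ 12 (mod 43)
12^2 ≡ 15 (mod 43)
12^3 ≡ 8 (mod 43)
12^6 ≡ 21 (mod 43)
12^7 ≡ 37 (mod 43)
12^14 ≡ 36 (mod 43)
12^21 ≡ 42 (mod 43)
12^42 ≡ 1 (mod 43) ✓
Therefore the multiplicative order of 12 modulo 43 is 42.

42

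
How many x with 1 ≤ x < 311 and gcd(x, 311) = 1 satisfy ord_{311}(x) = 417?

0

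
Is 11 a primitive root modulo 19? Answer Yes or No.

No

φ(19) = 19 − 1 = 18 = 2 · 3^2.
11 is a primitive root mod 19 iff 11^(φ(19)/q) ≢ 1 for every prime q | φ(19), i.e. q ∈ {2, 3}.
11^9 ≡ 1 (mod 19)  [q = 2: ≡ 1 ✗]
11^6 ≡ 1 (mod 19)  [q = 3: ≡ 1 ✗]
11^9 ≡ 1 shows ord(11) | 9, strictly less than φ(19); not a primitive root.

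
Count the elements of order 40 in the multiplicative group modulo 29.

0

φ(29) = 29 − 1 = 28 = 2^2 · 7.
In a cyclic group of order 28, there are φ(d) elements of order d for each divisor d of 28, and zero for non-divisors.
Here 28 is not a multiple of 40, so there are no elements of order 40.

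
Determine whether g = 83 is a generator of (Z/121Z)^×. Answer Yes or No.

φ(121) = φ(11^2) = 11·(11−1) = 110 = 2 · 5 · 11.
It suffices to check that the order of 83 is not a proper divisor of 110: compute 83^(110/q) for q ∈ {2, 5, 11}.
83^55 ≡ 120 (mod 121)  [q = 2: ≢ 1 ✓]
83^22 ≡ 3 (mod 121)  [q = 5: ≢ 1 ✓]
83^10 ≡ 23 (mod 121)  [q = 11: ≢ 1 ✓]
None equal 1, so ord_121(83) = 110: 83 is a primitive root.

Yes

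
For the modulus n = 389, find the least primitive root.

2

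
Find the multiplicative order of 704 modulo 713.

330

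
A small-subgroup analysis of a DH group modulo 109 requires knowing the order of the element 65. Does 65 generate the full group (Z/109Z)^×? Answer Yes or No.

φ(109) = 109 − 1 = 108 = 2^2 · 3^3.
Test 65^(108/q) mod 109 for each prime factor q of 108:
65^54 ≡ 108 (mod 109)  [q = 2: ≢ 1 ✓]
65^36 ≡ 45 (mod 109)  [q = 3: ≢ 1 ✓]
None equal 1, so ord_109(65) = 108: 65 is a primitive root.

Yes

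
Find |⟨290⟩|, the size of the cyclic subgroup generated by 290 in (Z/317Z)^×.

Since 290 ∈ (Z/317Z)^×, its order divides φ(317) = 317 − 1 = 316 = 2^2 · 79.
Divisors of 316: 1, 2, 4, 79, 158, 316.
Compute 290^d (mod 317) for the divisors d until we hit 1:
290^1 ≡ 290 (mod 317)
290^2 ≡ 95 (mod 317)
290^4 ≡ 149 (mod 317)
290^79 ≡ 203 (mod 317)
290^158 ≡ 316 (mod 317)
290^316 ≡ 1 (mod 317) ✓
So ord_317(290) = 316.

316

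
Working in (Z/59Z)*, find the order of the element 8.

58

ord(8) | φ(59) = 59 − 1 = 58 = 2 · 29.
Divisors of 58: 1, 2, 29, 58.
Check 8^d mod 59 for each divisor in increasing order:
8^1 ≡ 8 (mod 59)
8^2 ≡ 5 (mod 59)
8^29 ≡ 58 (mod 59)
8^58 ≡ 1 (mod 59) ✓
So ord_59(8) = 58.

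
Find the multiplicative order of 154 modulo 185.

4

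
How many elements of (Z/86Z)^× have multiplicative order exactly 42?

φ(86) = φ(2)·φ(43) = 1·42 = 42 = 2 · 3 · 7.
In a cyclic group of order 42, there are φ(d) elements of order d for each divisor d of 42, and zero for non-divisors.
42 = 2 · 3 · 7 divides 42, and φ(42) = 12.

12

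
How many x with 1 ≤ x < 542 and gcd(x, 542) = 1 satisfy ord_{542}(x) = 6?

2

φ(542) = φ(2)·φ(271) = 1·270 = 270 = 2 · 3^3 · 5.
In a cyclic group of order 270, there are φ(d) elements of order d for each divisor d of 270, and zero for non-divisors.
6 = 2 · 3 divides 270, and φ(6) = 2.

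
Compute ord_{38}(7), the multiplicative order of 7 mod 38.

3

Since 7 ∈ (Z/38Z)^×, its order divides φ(38) = φ(2)·φ(19) = 1·18 = 18 = 2 · 3^2.
Divisors of 18: 1, 2, 3, 6, 9, 18.
Compute 7^d (mod 38) for the divisors d until we hit 1:
7^1 ≡ 7
7^2 ≡ 11
7^3 ≡ 1
So ord_38(7) = 3.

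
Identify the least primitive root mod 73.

5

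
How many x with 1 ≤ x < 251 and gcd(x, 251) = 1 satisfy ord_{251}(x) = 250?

φ(251) = 251 − 1 = 250 = 2 · 5^3.
(Z/251Z)^× is cyclic (|G| = 250); a cyclic group of order m has exactly φ(d) elements of each order d | m, and none otherwise.
250 = 2 · 5^3 divides 250, and φ(250) = 100.

100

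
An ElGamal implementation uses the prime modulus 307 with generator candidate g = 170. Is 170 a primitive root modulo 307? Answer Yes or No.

φ(307) = 307 − 1 = 306 = 2 · 3^2 · 17.
170 is a primitive root mod 307 iff 170^(φ(307)/q) ≢ 1 for every prime q | φ(307), i.e. q ∈ {2, 3, 17}.
170^153 ≡ 1 (mod 307)  [q = 2: ≡ 1 ✗]
170^102 ≡ 289 (mod 307)  [q = 3: ≢ 1 ✓]
170^18 ≡ 9 (mod 307)  [q = 17: ≢ 1 ✓]
Since 170^153 ≡ 1, the order of 170 divides 153 < 306, so 170 is not a primitive root.

No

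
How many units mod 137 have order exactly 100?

φ(137) = 137 − 1 = 136 = 2^3 · 17.
In a cyclic group of order 136, there are φ(d) elements of order d for each divisor d of 136, and zero for non-divisors.
Here 136 is not a multiple of 100, so there are no elements of order 100.

0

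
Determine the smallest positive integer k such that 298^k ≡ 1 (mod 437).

ord(298) | φ(437) = φ(19·23) = (19−1)·(23−1) = 18·22 = 396 = 2^2 · 3^2 · 11.
Divisors of 396: 1, 2, 3, 4, 6, 9, 11, 12, 18, 22, 33, 36, 44, 66, 99, 132, 198, 396.
Evaluate successive powers at the divisors of 396:
298^1 ≡ 298 (mod 437)
298^2 ≡ 93 (mod 437)
298^3 ≡ 183 (mod 437)
298^4 ≡ 346 (mod 437)
298^6 ≡ 277 (mod 437)
298^9 ≡ 436 (mod 437)
298^11 ≡ 344 (mod 437)
298^12 ≡ 254 (mod 437)
298^18 ≡ 1 (mod 437) ✓
The smallest such exponent is 18, so the order of 298 is 18.

18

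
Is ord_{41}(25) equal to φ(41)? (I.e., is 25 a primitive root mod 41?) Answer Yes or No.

No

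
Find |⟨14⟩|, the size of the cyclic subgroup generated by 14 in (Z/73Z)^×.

72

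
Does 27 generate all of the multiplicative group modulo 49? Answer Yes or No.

No

φ(49) = φ(7^2) = 7·(7−1) = 42 = 2 · 3 · 7.
27 is a primitive root mod 49 iff 27^(φ(49)/q) ≢ 1 for every prime q | φ(49), i.e. q ∈ {2, 3, 7}.
27^21 ≡ 48 (mod 49)  [q = 2: ≢ 1 ✓]
27^14 ≡ 1 (mod 49)  [q = 3: ≡ 1 ✗]
27^6 ≡ 29 (mod 49)  [q = 7: ≢ 1 ✓]
The check at q = 3 fails, so 27 generates a proper subgroup.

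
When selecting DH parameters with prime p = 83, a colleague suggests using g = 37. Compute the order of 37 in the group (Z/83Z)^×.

41

The order of 37 must divide φ(83) = 83 − 1 = 82 = 2 · 41.
Divisors of 82: 1, 2, 41, 82.
Compute 37^d (mod 83) for the divisors d until we hit 1:
37^1 ≡ 37 (mod 83)
37^2 ≡ 41 (mod 83)
37^41 ≡ 1 (mod 83) ✓
Therefore the multiplicative order of 37 modulo 83 is 41.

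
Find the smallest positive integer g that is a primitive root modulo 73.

5

φ(73) = 73 − 1 = 72 = 2^3 · 3^2.
Test candidates g = 2, 3, … against the prime factors q ∈ {2, 3} of φ(73): g is a generator iff g^(72/q) ≢ 1 for every such q.
g = 2: 2^36 ≡ 1 — hits 1, so not a primitive root.
g = 3: 3^36 ≡ 1 — hits 1, so not a primitive root.
g = 4: 4^36 ≡ 1 — hits 1, so not a primitive root.
g = 5: 5^36 ≡ 72; 5^24 ≡ 8 — none is 1, so 5 is a primitive root.
Hence the least primitive root of 73 is 5.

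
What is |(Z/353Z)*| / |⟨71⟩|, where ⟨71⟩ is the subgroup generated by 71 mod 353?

By Lagrange's theorem, ord_353(71) divides φ(353) = 353 − 1 = 352 = 2^5 · 11.
Divisors of 352: 1, 2, 4, 8, 11, 16, 22, 32, 44, 88, 176, 352.
Check 71^d mod 353 for each divisor in increasing order:
71^1 ≡ 71 (mod 353)
71^2 ≡ 99 (mod 353)
71^4 ≡ 270 (mod 353)
71^8 ≡ 182 (mod 353)
71^11 ≡ 6 (mod 353)
71^16 ≡ 295 (mod 353)
71^22 ≡ 36 (mod 353)
71^32 ≡ 187 (mod 353)
71^44 ≡ 237 (mod 353)
71^88 ≡ 42 (mod 353)
71^176 ≡ 352 (mod 353)
71^352 ≡ 1 (mod 353) ✓
The order of 71 is 352, so the subgroup it generates has 352 elements.
[(Z/353Z)^× : ⟨71⟩] = 352/352 = 1.

1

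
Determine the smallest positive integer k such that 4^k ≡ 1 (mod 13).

6

The order of 4 must divide φ(13) = 13 − 1 = 12 = 2^2 · 3.
Divisors of 12: 1, 2, 3, 4, 6, 12.
Test each divisor d:
4^1 ≡ 4 (mod 13)
4^2 ≡ 3 (mod 13)
4^3 ≡ 12 (mod 13)
4^4 ≡ 9 (mod 13)
4^6 ≡ 1 (mod 13) ✓
The smallest such exponent is 6, so the order of 4 is 6.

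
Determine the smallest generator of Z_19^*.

φ(19) = 19 − 1 = 18 = 2 · 3^2.
Test candidates g = 2, 3, … against the prime factors q ∈ {2, 3} of φ(19): g is a generator iff g^(18/q) ≢ 1 for every such q.
g = 2: 2^9 ≡ 18; 2^6 ≡ 7 — none is 1, so 2 is a primitive root.
Hence the least primitive root of 19 is 2.

2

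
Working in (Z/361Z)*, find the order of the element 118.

171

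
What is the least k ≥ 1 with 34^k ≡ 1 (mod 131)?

65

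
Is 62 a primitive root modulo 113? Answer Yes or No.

No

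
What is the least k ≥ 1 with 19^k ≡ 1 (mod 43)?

Since 19 ∈ (Z/43Z)^×, its order divides φ(43) = 43 − 1 = 42 = 2 · 3 · 7.
Divisors of 42: 1, 2, 3, 6, 7, 14, 21, 42.
Check 19^d mod 43 for each divisor in increasing order:
19^1 ≡ 19 (mod 43)
19^2 ≡ 17 (mod 43)
19^3 ≡ 22 (mod 43)
19^6 ≡ 11 (mod 43)
19^7 ≡ 37 (mod 43)
19^14 ≡ 36 (mod 43)
19^21 ≡ 42 (mod 43)
19^42 ≡ 1 (mod 43) ✓
The smallest such exponent is 42, so the order of 19 is 42.

42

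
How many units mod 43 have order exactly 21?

12

φ(43) = 43 − 1 = 42 = 2 · 3 · 7.
Since (Z/43Z)^× is cyclic of order 42, the number of elements of order d is φ(d) when d | 42 and 0 otherwise.
21 = 3 · 7 divides 42, and φ(21) = 12.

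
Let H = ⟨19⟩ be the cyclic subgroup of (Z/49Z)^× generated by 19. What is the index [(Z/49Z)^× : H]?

ord(19) | φ(49) = φ(7^2) = 7·(7−1) = 42 = 2 · 3 · 7.
Divisors of 42: 1, 2, 3, 6, 7, 14, 21, 42.
Test each divisor d:
19^1 ≡ 19 (mod 49)
19^2 ≡ 18 (mod 49)
19^3 ≡ 48 (mod 49)
19^6 ≡ 1 (mod 49) ✓
Thus |⟨19⟩| = ord(19) = 6.
[(Z/49Z)^× : ⟨19⟩] = 42/6 = 7.

7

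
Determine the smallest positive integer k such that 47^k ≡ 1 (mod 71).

Since 47 ∈ (Z/71Z)^×, its order divides φ(71) = 71 − 1 = 70 = 2 · 5 · 7.
Divisors of 70: 1, 2, 5, 7, 10, 14, 35, 70.
Test each divisor d:
47^1 ≡ 47
47^2 ≡ 8
47^5 ≡ 26
47^7 ≡ 66
47^10 ≡ 37
47^14 ≡ 25
47^35 ≡ 70
47^70 ≡ 1
So ord_71(47) = 70.

70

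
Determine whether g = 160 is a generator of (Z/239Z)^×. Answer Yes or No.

φ(239) = 239 − 1 = 238 = 2 · 7 · 17.
An element g generates (Z/239Z)^× iff g^(238/q) ≢ 1 (mod 239) for each prime q ∈ {2, 7, 17}.
160^119 ≡ 1 (mod 239)  [q = 2: ≡ 1 ✗]
160^34 ≡ 10 (mod 239)  [q = 7: ≢ 1 ✓]
160^14 ≡ 51 (mod 239)  [q = 17: ≢ 1 ✓]
160^119 ≡ 1 shows ord(160) | 119, strictly less than φ(239); not a primitive root.

No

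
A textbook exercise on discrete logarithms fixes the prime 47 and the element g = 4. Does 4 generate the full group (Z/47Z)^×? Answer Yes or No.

No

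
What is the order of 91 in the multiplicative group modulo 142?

7

Since 91 ∈ (Z/142Z)^×, its order divides φ(142) = φ(2)·φ(71) = 1·70 = 70 = 2 · 5 · 7.
Divisors of 70: 1, 2, 5, 7, 10, 14, 35, 70.
Test each divisor d:
91^1 ≡ 91
91^2 ≡ 45
91^5 ≡ 101
91^7 ≡ 1
Therefore the multiplicative order of 91 modulo 142 is 7.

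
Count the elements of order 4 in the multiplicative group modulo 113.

φ(113) = 113 − 1 = 112 = 2^4 · 7.
(Z/113Z)^× is cyclic (|G| = 112); a cyclic group of order m has exactly φ(d) elements of each order d | m, and none otherwise.
4 = 2^2 divides 112, and φ(4) = 2.

2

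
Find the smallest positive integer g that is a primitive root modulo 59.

φ(59) = 59 − 1 = 58 = 2 · 29.
g is a primitive root iff g^(58/q) ≢ 1 (mod 59) for each prime q ∈ {2, 29}.
g = 2: 2^29 ≡ 58; 2^2 ≡ 4 — none is 1, so 2 is a primitive root.
Hence the least primitive root of 59 is 2.

2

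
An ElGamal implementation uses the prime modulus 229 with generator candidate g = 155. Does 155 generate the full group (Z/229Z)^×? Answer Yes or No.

φ(229) = 229 − 1 = 228 = 2^2 · 3 · 19.
Test 155^(228/q) mod 229 for each prime factor q of 228:
155^114 ≡ 228 (mod 229)  [q = 2: ≢ 1 ✓]
155^76 ≡ 134 (mod 229)  [q = 3: ≢ 1 ✓]
155^12 ≡ 225 (mod 229)  [q = 19: ≢ 1 ✓]
None equal 1, so ord_229(155) = 228: 155 is a primitive root.

Yes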